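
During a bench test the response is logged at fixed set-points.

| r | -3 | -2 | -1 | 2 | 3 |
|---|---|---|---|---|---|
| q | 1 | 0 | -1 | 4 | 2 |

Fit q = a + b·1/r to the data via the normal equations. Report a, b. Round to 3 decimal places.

a = 1.796, b = 2.978

Compute the Gram sums: Σ1 = 5, Σ1/r = -1, Σ1/r·1/r = 31/18.
Right-hand side: Σq = 6, Σ1/r·q = 10/3.
Δ = 5·(31/18) − (-1)² = 137/18.
a = (6·(31/18) − (-1)·(10/3))/(137/18) = 246/137; b = (5·(10/3) − (-1)·6)/(137/18) = 408/137.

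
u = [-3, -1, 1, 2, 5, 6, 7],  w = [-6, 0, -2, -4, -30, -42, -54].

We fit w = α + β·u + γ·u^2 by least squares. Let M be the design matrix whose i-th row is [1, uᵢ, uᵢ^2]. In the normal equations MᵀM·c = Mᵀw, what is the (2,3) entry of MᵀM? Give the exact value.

Row 2 ↔ basis u, column 3 ↔ basis u^2, so (MᵀM)_{2,3} = Σᵢ (u)·(u^2) = (-3)·(9) + (-1)·(1) + (1)·(1) + (2)·(4) + (5)·(25) + (6)·(36) + (7)·(49) = 665.

665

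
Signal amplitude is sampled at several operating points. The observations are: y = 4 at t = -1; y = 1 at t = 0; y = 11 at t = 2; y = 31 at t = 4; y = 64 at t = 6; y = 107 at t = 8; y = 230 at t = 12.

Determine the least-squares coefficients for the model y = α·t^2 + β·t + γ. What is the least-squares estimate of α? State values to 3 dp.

The normal system MᵀM·[α, β, γ]ᵀ = Mᵀy is [[26401, 2527, 265]; [2527, 265, 31]; [265, 31, 7]]·[α, β, γ]ᵀ = [42816, 4142, 448]ᵀ.
Solving the 3×3 system (Gaussian elimination) gives α = 74177/50316, β = 64117/50316, γ = 10679/4193.

α = 1.474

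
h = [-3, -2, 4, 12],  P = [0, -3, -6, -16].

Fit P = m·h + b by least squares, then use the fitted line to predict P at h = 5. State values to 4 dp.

Normal-equation sums: Σh·h = 173, Σh = 11, Σ1 = 4.
And Σh·P = -210, ΣP = -25.
Normal equations: [[173, 11]; [11, 4]]·[m, b]ᵀ = [-210, -25]ᵀ.
Determinant 173·4 − 11² = 571.
m = ((-210)·4 − 11·(-25))/571 = -565/571; b = (173·(-25) − 11·(-210))/571 = -2015/571.
At h = 5: P̂ = (-565/571)·(5) + (-2015/571)·(1) = -4840/571.

P̂ = -8.4764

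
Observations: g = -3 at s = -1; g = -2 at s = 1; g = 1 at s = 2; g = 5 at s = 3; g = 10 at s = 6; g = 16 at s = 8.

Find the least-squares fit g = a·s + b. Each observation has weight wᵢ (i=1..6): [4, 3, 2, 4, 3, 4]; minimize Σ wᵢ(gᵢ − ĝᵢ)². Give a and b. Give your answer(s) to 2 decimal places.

AᵀWA·[a, b]ᵀ = AᵀWg reads: 415·a + 65·b = 762;  65·a + 20·b = 98.
(Σwᵢ·s·s = 415, Σwᵢ·s = 65, Σwᵢ·1 = 20, Σwᵢ·s·g = 762, Σwᵢ·g = 98.)
Δ = 415·20 − 65² = 4075.
a = (762·20 − 65·98)/4075 = 1774/815; b = (415·98 − 65·762)/4075 = -1772/815.

a = 2.18, b = -2.17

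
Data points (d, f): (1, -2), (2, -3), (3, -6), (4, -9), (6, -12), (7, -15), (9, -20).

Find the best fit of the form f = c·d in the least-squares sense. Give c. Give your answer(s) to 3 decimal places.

Normal-equation sums: Σd·d = 196.
Right-hand side: Σd·f = -419.
c = (-419)/196 = -2.13776.

c = -2.138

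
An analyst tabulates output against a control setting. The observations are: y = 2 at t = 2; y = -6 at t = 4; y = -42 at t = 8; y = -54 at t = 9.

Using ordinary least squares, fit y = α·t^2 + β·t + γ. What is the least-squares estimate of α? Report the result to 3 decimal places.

α = -0.775

Compute the Gram sums: Σt^2·t^2 = 10929, Σt^2·t = 1313, Σt^2 = 165, Σt·t = 165, Σt = 23, Σ1 = 4.
And Σt^2·y = -7150, Σt·y = -842, Σy = -100.
So MᵀM·[α, β, γ]ᵀ = Mᵀy: [[10929, 1313, 165]; [1313, 165, 23]; [165, 23, 4]]·[α, β, γ]ᵀ = [-7150, -842, -100]ᵀ.
Solving the 3×3 system (Gaussian elimination) gives α = -907/1171, β = 541/1171, γ = 5028/1171.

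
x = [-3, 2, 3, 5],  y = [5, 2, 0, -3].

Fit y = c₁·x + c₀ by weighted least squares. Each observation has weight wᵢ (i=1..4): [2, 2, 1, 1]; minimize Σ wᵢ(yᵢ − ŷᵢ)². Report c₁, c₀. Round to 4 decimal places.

c₁ = -0.8889, c₀ = 2.7222

Normal-equation sums: Σwᵢ·x·x = 60, Σwᵢ·x = 6, Σwᵢ·1 = 6.
Moment sums: Σwᵢ·x·y = -37, Σwᵢ·y = 11.
MᵀWM·[c₁, c₀]ᵀ = MᵀWy becomes [[60, 6]; [6, 6]]·[c₁, c₀]ᵀ = [-37, 11]ᵀ.
Determinant 60·6 − 6² = 324.
c₁ = ((-37)·6 − 6·11)/324 = -8/9; c₀ = (60·11 − 6·(-37))/324 = 49/18.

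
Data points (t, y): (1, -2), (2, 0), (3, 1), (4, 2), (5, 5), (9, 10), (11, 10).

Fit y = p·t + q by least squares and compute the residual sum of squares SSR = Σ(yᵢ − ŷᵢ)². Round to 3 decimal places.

Sums needed: Σt·t = 257, Σt = 35, Σ1 = 7.
Right-hand side: Σt·y = 234, Σy = 26.
det = 257·7 − 35² = 574.
p = (234·7 − 35·26)/574 = 52/41; q = (257·26 − 35·234)/574 = -754/287.
Residuals: -184/287, 26/287, -51/287, -128/287, 9/7, 348/287, -380/287; SSR = 1586/287.

SSR = 5.526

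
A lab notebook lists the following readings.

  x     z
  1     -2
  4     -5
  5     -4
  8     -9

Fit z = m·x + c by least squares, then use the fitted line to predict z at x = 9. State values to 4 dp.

ẑ = -9.3200

Entries of AᵀA: Σx·x = 106, Σx = 18, Σ1 = 4.
Moment sums: Σx·z = -114, Σz = -20.
So AᵀA·[m, c]ᵀ = Aᵀz: [[106, 18]; [18, 4]]·[m, c]ᵀ = [-114, -20]ᵀ.
Determinant 106·4 − 18² = 100.
m = ((-114)·4 − 18·(-20))/100 = -24/25; c = (106·(-20) − 18·(-114))/100 = -17/25.
At x = 9: ẑ = (-24/25)·(9) + (-17/25)·(1) = -233/25.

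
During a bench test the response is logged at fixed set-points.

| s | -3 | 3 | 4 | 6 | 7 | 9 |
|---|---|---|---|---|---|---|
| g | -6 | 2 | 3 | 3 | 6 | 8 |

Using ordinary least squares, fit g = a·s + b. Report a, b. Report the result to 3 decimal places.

a = 1.130, b = -2.229

Sums needed: Σs·s = 200, Σs = 26, Σ1 = 6.
Moment sums: Σs·g = 168, Σg = 16.
Determinant 200·6 − 26² = 524.
a = (168·6 − 26·16)/524 = 148/131; b = (200·16 − 26·168)/524 = -292/131.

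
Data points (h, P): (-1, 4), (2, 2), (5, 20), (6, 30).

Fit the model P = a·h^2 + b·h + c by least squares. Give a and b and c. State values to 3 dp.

Entries of XᵀX: Σh^2·h^2 = 1938, Σh^2·h = 348, Σh^2 = 66, Σh·h = 66, Σh = 12, Σ1 = 4.
And Σh^2·P = 1592, Σh·P = 280, ΣP = 56.
XᵀX·[a, b, c]ᵀ = XᵀP becomes [[1938, 348, 66]; [348, 66, 12]; [66, 12, 4]]·[a, b, c]ᵀ = [1592, 280, 56]ᵀ.
Solving the 3×3 system (Gaussian elimination) gives a = 12/11, b = -284/165, c = 64/55.

a = 1.091, b = -1.721, c = 1.164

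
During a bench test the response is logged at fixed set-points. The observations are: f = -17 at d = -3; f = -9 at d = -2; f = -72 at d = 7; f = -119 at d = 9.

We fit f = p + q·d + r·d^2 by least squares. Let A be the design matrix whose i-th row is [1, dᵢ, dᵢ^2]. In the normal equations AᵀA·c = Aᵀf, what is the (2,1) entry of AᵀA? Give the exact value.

11

Row 2 ↔ basis d, column 1 ↔ basis 1, so (AᵀA)_{2,1} = Σᵢ d = (-3)·(1) + (-2)·(1) + (7)·(1) + (9)·(1) = 11.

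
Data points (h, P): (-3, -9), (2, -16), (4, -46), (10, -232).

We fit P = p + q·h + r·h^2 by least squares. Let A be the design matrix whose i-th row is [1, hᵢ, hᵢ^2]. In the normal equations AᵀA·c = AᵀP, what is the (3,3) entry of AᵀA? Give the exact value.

Row 3 ↔ basis h^2, column 3 ↔ basis h^2, so (AᵀA)_{3,3} = Σᵢ (h^2)·(h^2) = (9)·(9) + (4)·(4) + (16)·(16) + (100)·(100) = 10353.

10353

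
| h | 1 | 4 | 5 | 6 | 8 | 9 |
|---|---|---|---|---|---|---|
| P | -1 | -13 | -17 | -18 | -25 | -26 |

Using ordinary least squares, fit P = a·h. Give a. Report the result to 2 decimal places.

a = -3.05

Setting ∂/∂a … = 0 gives: 223·a = -680.
a = (-680)/223 = -3.04933.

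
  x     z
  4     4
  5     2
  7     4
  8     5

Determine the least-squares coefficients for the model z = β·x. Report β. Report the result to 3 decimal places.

β = 0.610

Normal-equation sums: Σx·x = 154.
Right-hand side: Σx·z = 94.
AᵀA·[β]ᵀ = Aᵀz becomes [[154]]·[β]ᵀ = [94]ᵀ.
Hence β = 94 / 154 ≈ 0.61039.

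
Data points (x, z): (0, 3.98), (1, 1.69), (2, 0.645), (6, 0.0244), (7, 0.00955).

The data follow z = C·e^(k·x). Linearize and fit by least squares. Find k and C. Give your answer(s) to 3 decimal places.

Taking logs, ln z = k·x + ln C, so regress ln z on x.
Σx = 16.0000, Σ(x)² = 90.0000, Σln z = -6.8969, Σx·ln z = -55.1898.
Equations: 90.0000·k + 16.0000·ln C = -55.1898;  16.0000·k + 5·ln C = -6.8969.
Solving (det = 194.0000): k = -0.85360, ln C = 1.35215, so C = exp(1.35215) = 3.86574.

k = -0.854, C = 3.866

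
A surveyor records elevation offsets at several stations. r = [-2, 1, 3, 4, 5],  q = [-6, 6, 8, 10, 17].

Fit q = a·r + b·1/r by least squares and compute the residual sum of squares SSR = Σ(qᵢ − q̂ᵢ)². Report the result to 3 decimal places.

Sums needed: Σr·r = 55, Σr·1/r = 5, Σ1/r·1/r = 5269/3600.
And Σr·q = 167, Σ1/r·q = 527/30.
MᵀM·[a, b]ᵀ = Mᵀq becomes [[55, 5]; [5, 5269/3600]]·[a, b]ᵀ = [167, 527/30]ᵀ.
Δ = 55·(5269/3600) − 5² = 39959/720.
a = (167·(5269/3600) − 5·(527/30))/(39959/720) = 563723/199795; b = (55·(527/30) − 5·167)/(39959/720) = 94440/39959.
Residuals: 164776/199795, 162847/199795, -250209/199795, -374992/199795, 96692/39959; SSR = 2455654/199795.

SSR = 12.291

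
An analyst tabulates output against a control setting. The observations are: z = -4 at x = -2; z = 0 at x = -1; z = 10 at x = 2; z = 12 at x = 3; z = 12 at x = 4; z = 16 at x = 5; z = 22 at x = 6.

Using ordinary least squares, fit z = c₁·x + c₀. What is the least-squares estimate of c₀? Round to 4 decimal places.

c₀ = 2.5319

Entries of MᵀM: Σx·x = 95, Σx = 17, Σ1 = 7.
Moment sums: Σx·z = 324, Σz = 68.
Eliminating c₀: 7·(row 1) − 17·(row 2) gives 376·c₁ = 7·324 − 17·68 = 1112, so c₁ = 139/47.
Then c₀ = (68 − 17·(139/47))/7 = 119/47.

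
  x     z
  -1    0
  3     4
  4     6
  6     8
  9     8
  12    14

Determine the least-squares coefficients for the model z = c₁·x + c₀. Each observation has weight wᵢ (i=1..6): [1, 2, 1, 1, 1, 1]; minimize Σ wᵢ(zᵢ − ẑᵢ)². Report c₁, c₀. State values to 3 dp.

Setting ∂/∂c₁ … = 0 gives: 296·c₁ + 36·c₀ = 336;  36·c₁ + 7·c₀ = 44.
Eliminating c₀: 7·(row 1) − 36·(row 2) gives 776·c₁ = 7·336 − 36·44 = 768, so c₁ = 96/97.
Then c₀ = (44 − 36·(96/97))/7 = 116/97.

c₁ = 0.990, c₀ = 1.196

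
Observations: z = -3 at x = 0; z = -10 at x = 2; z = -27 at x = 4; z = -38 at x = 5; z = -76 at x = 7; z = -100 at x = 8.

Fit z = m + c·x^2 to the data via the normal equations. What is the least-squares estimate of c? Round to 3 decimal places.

c = -1.502

Normal-equation sums: Σ1 = 6, Σx^2 = 158, Σx^2·x^2 = 7394.
And Σz = -254, Σx^2·z = -11546.
Normal equations: [[6, 158]; [158, 7394]]·[m, c]ᵀ = [-254, -11546]ᵀ.
Determinant 6·7394 − 158² = 19400.
m = ((-254)·7394 − 158·(-11546))/19400 = -6726/2425; c = (6·(-11546) − 158·(-254))/19400 = -3643/2425.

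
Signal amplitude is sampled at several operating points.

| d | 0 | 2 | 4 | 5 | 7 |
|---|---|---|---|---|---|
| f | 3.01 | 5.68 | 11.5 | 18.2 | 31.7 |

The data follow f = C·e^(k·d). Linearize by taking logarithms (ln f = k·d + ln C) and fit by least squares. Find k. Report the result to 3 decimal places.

Linearized form: ln f = k·d + ln C. From the 5 transformed points,
Σd = 18.0000, Σ(d)² = 94.0000, Σln f = 11.6390, Σd·ln f = 51.9446.
Equations: 94.0000·k + 18.0000·ln C = 51.9446;  18.0000·k + 5·ln C = 11.6390.
Δ = 94.0000·5 − (18.0000)² = 146.0000; k = (51.9446·5 − 18.0000·11.6390)/146.0000 = 0.34398, ln C = (94.0000·11.6390 − 18.0000·51.9446)/146.0000 = 1.08946.

k = 0.344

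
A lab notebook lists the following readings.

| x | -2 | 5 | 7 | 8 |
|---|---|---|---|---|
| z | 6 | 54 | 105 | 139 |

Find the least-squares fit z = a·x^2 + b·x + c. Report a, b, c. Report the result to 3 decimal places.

Sums needed: Σx^2·x^2 = 7138, Σx^2·x = 972, Σx^2 = 142, Σx·x = 142, Σx = 18, Σ1 = 4.
For Mᵀz: Σx^2·z = 15415, Σx·z = 2105, Σz = 304.
Solving the 3×3 system (Gaussian elimination) gives a = 6097/2838, b = 335/946, c = -2639/1419.

a = 2.148, b = 0.354, c = -1.860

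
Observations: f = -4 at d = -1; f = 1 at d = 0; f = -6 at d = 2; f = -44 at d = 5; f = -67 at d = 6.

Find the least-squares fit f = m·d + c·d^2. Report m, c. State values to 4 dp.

AᵀA·[m, c]ᵀ = Aᵀf reads: 66·m + 348·c = -630;  348·m + 1938·c = -3540.
(Σd·d = 66, Σd·d^2 = 348, Σd^2·d^2 = 1938, Σd·f = -630, Σd^2·f = -3540.)
Δ = 66·1938 − 348² = 6804.
m = ((-630)·1938 − 348·(-3540))/6804 = 305/189; c = (66·(-3540) − 348·(-630))/6804 = -400/189.

m = 1.6138, c = -2.1164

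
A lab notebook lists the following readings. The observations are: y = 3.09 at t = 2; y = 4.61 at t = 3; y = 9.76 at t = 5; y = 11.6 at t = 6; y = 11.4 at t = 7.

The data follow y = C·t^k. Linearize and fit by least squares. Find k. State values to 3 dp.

k = 1.142

With ln yᵢ as the transformed response and ln tᵢ as the regressor:
AᵀA = [[11.2747, 7.1389]; [7.1389, 5]], rhs = [15.2549, 9.8193]ᵀ  (here Σln t = 7.1389, Σ(ln t)² = 11.2747, Σln y = 9.8193, Σln t·ln y = 15.2549).
Δ = 11.2747·5 − (7.1389)² = 5.4099; k = (15.2549·5 − 7.1389·9.8193)/5.4099 = 1.14156, ln C = (11.2747·9.8193 − 7.1389·15.2549)/5.4099 = 0.33397.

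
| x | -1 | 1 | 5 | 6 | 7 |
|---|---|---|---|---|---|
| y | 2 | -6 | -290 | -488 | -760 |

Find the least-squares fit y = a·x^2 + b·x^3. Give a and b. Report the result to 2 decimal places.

a = -1.82, b = -1.96

Sums needed: Σx^2·x^2 = 4324, Σx^2·x^3 = 27708, Σx^3·x^3 = 179932.
For Aᵀy: Σx^2·y = -62062, Σx^3·y = -402346.
Determinant 4324·179932 − 27708² = 10292704.
a = ((-62062)·179932 − 27708·(-402346))/10292704 = -1171051/643294; b = (4324·(-402346) − 27708·(-62062))/10292704 = -629069/321647.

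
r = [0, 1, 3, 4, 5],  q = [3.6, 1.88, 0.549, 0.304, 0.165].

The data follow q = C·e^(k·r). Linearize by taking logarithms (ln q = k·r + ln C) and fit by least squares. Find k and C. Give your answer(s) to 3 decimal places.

Let Y = ln q. Fitting Y = k·r + ln C by least squares:
AᵀA = [[51.0000, 13.0000]; [13.0000, 5]], rhs = [-14.9397, -1.6800]ᵀ  (here Σr = 13.0000, Σ(r)² = 51.0000, Σln q = -1.6800, Σr·ln q = -14.9397).
Slope k = (n·Σr·ln q − Σr·Σln q)/(n·Σ(r)² − (Σr)²) = (5·-14.9397 − 13.0000·-1.6800)/86.0000 = -0.61463; ln C = (Σln q − k·Σr)/n = 1.26205, so C = exp(1.26205) = 3.53265.

k = -0.615, C = 3.533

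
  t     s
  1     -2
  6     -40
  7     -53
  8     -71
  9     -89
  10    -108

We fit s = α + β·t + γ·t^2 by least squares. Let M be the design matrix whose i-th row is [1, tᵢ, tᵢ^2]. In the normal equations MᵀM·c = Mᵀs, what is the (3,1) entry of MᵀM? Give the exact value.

Row 3 ↔ basis t^2, column 1 ↔ basis 1, so (MᵀM)_{3,1} = Σᵢ t^2 = (1)·(1) + (36)·(1) + (49)·(1) + (64)·(1) + (81)·(1) + (100)·(1) = 331.

331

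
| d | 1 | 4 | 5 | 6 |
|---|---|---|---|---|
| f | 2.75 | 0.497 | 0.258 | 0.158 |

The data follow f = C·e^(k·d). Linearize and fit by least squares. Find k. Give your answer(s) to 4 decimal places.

With ln fᵢ as the transformed response and dᵢ as the regressor:
XᵀX = [[78.0000, 16.0000]; [16.0000, 4]], rhs = [-19.6300, -2.8875]ᵀ  (here Σd = 16.0000, Σ(d)² = 78.0000, Σln f = -2.8875, Σd·ln f = -19.6300).
Δ = 78.0000·4 − (16.0000)² = 56.0000; k = (-19.6300·4 − 16.0000·-2.8875)/56.0000 = -0.57714, ln C = (78.0000·-2.8875 − 16.0000·-19.6300)/56.0000 = 1.58667.

k = -0.5771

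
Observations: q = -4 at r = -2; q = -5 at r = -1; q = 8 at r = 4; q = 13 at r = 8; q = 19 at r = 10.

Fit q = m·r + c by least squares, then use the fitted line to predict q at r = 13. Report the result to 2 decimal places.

Setting ∂/∂m … = 0 gives: 185·m + 19·c = 339;  19·m + 5·c = 31.
(Σr·r = 185, Σr = 19, Σ1 = 5, Σr·q = 339, Σq = 31.)
Eliminating c: 5·(row 1) − 19·(row 2) gives 564·m = 5·339 − 19·31 = 1106, so m = 553/282.
Then c = (31 − 19·(553/282))/5 = -353/282.
At r = 13: q̂ = (553/282)·(13) + (-353/282)·(1) = 3418/141.

q̂ = 24.24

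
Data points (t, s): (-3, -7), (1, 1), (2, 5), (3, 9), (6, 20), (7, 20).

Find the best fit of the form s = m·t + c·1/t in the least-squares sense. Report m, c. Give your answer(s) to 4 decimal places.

Forming XᵀX = [[108, 6]; [6, 149/98]] and Xᵀs = [319, 631/42]ᵀ gives XᵀX·[m, c]ᵀ = Xᵀs.
Eliminating c: (149/98)·(row 1) − 6·(row 2) gives (6282/49)·m = (149/98)·319 − 6·(631/42) = 38697/98, so m = 12899/4188.
Then c = ((631/42) − 6·(12899/4188))/(149/98) = -2380/1047.

m = 3.0800, c = -2.2732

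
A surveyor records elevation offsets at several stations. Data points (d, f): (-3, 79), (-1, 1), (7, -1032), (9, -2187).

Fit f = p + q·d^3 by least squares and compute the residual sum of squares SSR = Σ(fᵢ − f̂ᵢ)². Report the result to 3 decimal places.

SSR = 2.817

Compute the Gram sums: Σ1 = 4, Σd^3 = 1044, Σd^3·d^3 = 649820.
For Xᵀf: Σf = -3139, Σd^3·f = -1950433.
Eliminating q: 649820·(row 1) − 1044·(row 2) gives 1509344·p = 649820·(-3139) − 1044·(-1950433) = -3532928, so p = -110404/47167.
Then q = ((-1950433) − 1044·(-110404/47167))/649820 = -565577/188668.
Residuals: 75809/188668, 64707/188668, -270849/188668, 130333/188668; SSR = 531515/188668.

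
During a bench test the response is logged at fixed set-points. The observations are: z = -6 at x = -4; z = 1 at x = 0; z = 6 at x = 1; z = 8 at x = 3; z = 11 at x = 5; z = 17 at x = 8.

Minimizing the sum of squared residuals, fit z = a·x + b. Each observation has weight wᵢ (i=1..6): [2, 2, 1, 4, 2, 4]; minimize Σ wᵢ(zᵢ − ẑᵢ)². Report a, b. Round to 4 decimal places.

a = 1.9069, b = 1.8917

The normal equations are: 375·a + 47·b = 804;  47·a + 15·b = 118.
Determinant 375·15 − 47² = 3416.
a = (804·15 − 47·118)/3416 = 3257/1708; b = (375·118 − 47·804)/3416 = 3231/1708.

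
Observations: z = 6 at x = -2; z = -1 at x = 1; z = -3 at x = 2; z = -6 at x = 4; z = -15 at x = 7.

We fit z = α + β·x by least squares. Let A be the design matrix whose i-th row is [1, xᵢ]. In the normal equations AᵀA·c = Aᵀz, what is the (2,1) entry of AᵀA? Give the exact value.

12

Row 2 ↔ basis x, column 1 ↔ basis 1, so (AᵀA)_{2,1} = Σᵢ x = (-2)·(1) + (1)·(1) + (2)·(1) + (4)·(1) + (7)·(1) = 12.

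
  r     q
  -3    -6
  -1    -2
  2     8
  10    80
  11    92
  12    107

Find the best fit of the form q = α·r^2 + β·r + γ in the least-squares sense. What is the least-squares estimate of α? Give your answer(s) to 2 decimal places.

α = 0.47

With design matrix A, AᵀA = [[45475, 4039, 379]; [4039, 379, 31]; [379, 31, 6]] and Aᵀq = [34516, 3132, 279]ᵀ.
Inverting the 3×3 Gram matrix, [α, β, γ]ᵀ = [134245/287004, 940619/287004, 501/23917]ᵀ.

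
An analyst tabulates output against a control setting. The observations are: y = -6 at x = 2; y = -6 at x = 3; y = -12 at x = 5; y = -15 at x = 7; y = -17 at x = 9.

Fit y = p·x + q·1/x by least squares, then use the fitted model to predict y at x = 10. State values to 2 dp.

Entries of MᵀM: Σx·x = 168, Σx·1/x = 5, Σ1/x·1/x = 172201/396900.
Moment sums: Σx·y = -348, Σ1/x·y = -3601/315.
So MᵀM·[p, q]ᵀ = Mᵀy: [[168, 5]; [5, 172201/396900]]·[p, q]ᵀ = [-348, -3601/315]ᵀ.
Determinant 168·(172201/396900) − 5² = 226277/4725.
p = ((-348)·(172201/396900) − 5·(-3601/315))/(226277/4725) = -3103304/1583939; q = (168·(-3601/315) − 5·(-348))/(226277/4725) = -853020/226277.
At x = 10: ŷ = (-3103304/1583939)·(10) + (-853020/226277)·(1/10) = -31630154/1583939.

ŷ = -19.97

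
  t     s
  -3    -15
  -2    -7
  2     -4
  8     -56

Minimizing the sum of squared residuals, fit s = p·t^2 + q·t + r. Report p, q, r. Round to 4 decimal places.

p = -0.9865, q = 1.1249, r = -1.9287

From the data, Σt^2·t^2 = 4209, Σt^2·t = 485, Σt^2 = 81, Σt·t = 81, Σt = 5, Σ1 = 4.
Right-hand side: Σt^2·s = -3763, Σt·s = -397, Σs = -82.
Normal equations: [[4209, 485, 81]; [485, 81, 5]; [81, 5, 4]]·[p, q, r]ᵀ = [-3763, -397, -82]ᵀ.
Solving the 3×3 system (Gaussian elimination) gives p = -17659/17900, q = 4027/3580, r = -8631/4475.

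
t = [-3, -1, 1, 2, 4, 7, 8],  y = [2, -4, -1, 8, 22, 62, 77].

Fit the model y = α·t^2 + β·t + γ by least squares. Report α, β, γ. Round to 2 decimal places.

α = 1.00, β = 1.97, γ = -2.00

Compute the Gram sums: Σt^2·t^2 = 6852, Σt^2·t = 900, Σt^2 = 144, Σt·t = 144, Σt = 18, Σ1 = 7.
And Σt^2·y = 8363, Σt·y = 1151, Σy = 166.
Inverting the 3×3 Gram matrix, [α, β, γ]ᵀ = [1619/1612, 14263/7254, -807/403]ᵀ.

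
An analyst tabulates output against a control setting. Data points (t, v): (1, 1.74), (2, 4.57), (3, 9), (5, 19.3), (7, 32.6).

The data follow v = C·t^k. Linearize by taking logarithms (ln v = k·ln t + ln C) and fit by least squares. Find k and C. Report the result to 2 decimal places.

Taking logs, ln v = k·ln t + ln C, so regress ln v on ln t.
AᵀA = [[8.0643, 5.3471]; [5.3471, 5]], rhs = [15.0114, 10.7150]ᵀ  (here Σln t = 5.3471, Σ(ln t)² = 8.0643, Σln v = 10.7150, Σln t·ln v = 15.0114).
Solving (det = 11.7297): k = 1.51432, ln C = 0.52356, so C = exp(0.52356) = 1.68803.

k = 1.51, C = 1.69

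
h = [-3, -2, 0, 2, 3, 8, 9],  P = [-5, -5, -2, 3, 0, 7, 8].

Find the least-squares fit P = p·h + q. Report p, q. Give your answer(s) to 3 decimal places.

p = 1.113, q = -1.847

Sums needed: Σh·h = 171, Σh = 17, Σ1 = 7.
And Σh·P = 159, ΣP = 6.
So AᵀA·[p, q]ᵀ = AᵀP: [[171, 17]; [17, 7]]·[p, q]ᵀ = [159, 6]ᵀ.
Determinant 171·7 − 17² = 908.
p = (159·7 − 17·6)/908 = 1011/908; q = (171·6 − 17·159)/908 = -1677/908.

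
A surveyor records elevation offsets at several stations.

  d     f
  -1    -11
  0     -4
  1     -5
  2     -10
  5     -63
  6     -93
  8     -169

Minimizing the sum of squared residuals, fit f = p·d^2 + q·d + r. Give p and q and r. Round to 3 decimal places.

p = -2.956, q = 3.080, r = -4.634

Entries of XᵀX: Σd^2·d^2 = 6035, Σd^2·d = 861, Σd^2 = 131, Σd·d = 131, Σd = 21, Σ1 = 7.
Moment sums: Σd^2·f = -15795, Σd·f = -2239, Σf = -355.
Normal equations: [[6035, 861, 131]; [861, 131, 21]; [131, 21, 7]]·[p, q, r]ᵀ = [-15795, -2239, -355]ᵀ.
Row-reducing yields p = -63757/21568, q = 66433/21568, r = -49969/10784.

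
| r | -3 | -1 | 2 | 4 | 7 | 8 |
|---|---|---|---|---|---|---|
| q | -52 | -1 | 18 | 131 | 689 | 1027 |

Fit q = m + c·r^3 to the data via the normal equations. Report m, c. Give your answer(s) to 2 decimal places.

Entries of AᵀA: Σ1 = 6, Σr^3 = 899, Σr^3·r^3 = 384683.
Moment sums: Σq = 1812, Σr^3·q = 772084.
AᵀA·[m, c]ᵀ = Aᵀq becomes [[6, 899]; [899, 384683]]·[m, c]ᵀ = [1812, 772084]ᵀ.
Determinant 6·384683 − 899² = 1499897.
m = (1812·384683 − 899·772084)/1499897 = 2942080/1499897; c = (6·772084 − 899·1812)/1499897 = 3003516/1499897.

m = 1.96, c = 2.00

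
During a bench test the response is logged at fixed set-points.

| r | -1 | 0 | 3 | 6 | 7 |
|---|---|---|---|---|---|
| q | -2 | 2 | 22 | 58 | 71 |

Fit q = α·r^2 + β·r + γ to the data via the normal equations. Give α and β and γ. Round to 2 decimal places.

α = 0.77, β = 4.58, γ = 1.83

From the data, Σr^2·r^2 = 3779, Σr^2·r = 585, Σr^2 = 95, Σr·r = 95, Σr = 15, Σ1 = 5.
Moment sums: Σr^2·q = 5763, Σr·q = 913, Σq = 151.
Row-reducing yields α = 67/87, β = 664/145, γ = 796/435.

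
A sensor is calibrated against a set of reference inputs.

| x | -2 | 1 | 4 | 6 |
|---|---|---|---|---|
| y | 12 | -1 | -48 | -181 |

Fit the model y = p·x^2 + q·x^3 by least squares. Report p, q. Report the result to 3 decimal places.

p = 1.008, q = -1.006

MᵀM·[p, q]ᵀ = Mᵀy reads: 1569·p + 8769·q = -7237;  8769·p + 50817·q = -42265.
Eliminating q: 50817·(row 1) − 8769·(row 2) gives 2836512·p = 50817·(-7237) − 8769·(-42265) = 2859156, so p = 79421/78792.
Then q = ((-42265) − 8769·(79421/78792))/50817 = -79237/78792.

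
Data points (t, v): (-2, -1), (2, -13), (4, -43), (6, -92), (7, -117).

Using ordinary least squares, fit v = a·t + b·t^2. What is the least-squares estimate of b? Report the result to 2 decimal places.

The normal system AᵀA·[a, b]ᵀ = Aᵀv is [[109, 623]; [623, 3985]]·[a, b]ᵀ = [-1567, -9789]ᵀ.
Eliminating b: 3985·(row 1) − 623·(row 2) gives 46236·a = 3985·(-1567) − 623·(-9789) = -145948, so a = -36487/11559.
Then b = ((-9789) − 623·(-36487/11559))/3985 = -22690/11559.

b = -1.96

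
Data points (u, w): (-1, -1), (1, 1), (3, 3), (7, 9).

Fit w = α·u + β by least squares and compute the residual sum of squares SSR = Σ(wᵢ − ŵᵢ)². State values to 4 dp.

SSR = 0.6857

Compute the Gram sums: Σu·u = 60, Σu = 10, Σ1 = 4.
Moment sums: Σu·w = 74, Σw = 12.
Normal equations: [[60, 10]; [10, 4]]·[α, β]ᵀ = [74, 12]ᵀ.
det = 60·4 − 10² = 140.
α = (74·4 − 10·12)/140 = 44/35; β = (60·12 − 10·74)/140 = -1/7.
Residuals: 2/5, -4/35, -22/35, 12/35; SSR = 24/35.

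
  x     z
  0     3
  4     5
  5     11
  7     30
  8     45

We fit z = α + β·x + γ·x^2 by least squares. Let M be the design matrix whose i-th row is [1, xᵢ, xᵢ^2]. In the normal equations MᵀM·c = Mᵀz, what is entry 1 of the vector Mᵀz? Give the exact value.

94

Entry 1 ↔ basis 1, so (Mᵀz)_{1} = Σᵢ zᵢ = (1)·(3) + (1)·(5) + (1)·(11) + (1)·(30) + (1)·(45) = 94.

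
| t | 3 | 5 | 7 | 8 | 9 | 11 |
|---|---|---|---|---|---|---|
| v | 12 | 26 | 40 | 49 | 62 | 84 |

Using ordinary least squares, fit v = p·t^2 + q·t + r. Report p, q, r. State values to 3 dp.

Normal-equation sums: Σt^2·t^2 = 28405, Σt^2·t = 3067, Σt^2 = 349, Σt·t = 349, Σt = 43, Σ1 = 6.
For Xᵀv: Σt^2·v = 21040, Σt·v = 2320, Σv = 273.
Row-reducing yields p = 36/77, q = 933/385, r = 361/385.

p = 0.468, q = 2.423, r = 0.938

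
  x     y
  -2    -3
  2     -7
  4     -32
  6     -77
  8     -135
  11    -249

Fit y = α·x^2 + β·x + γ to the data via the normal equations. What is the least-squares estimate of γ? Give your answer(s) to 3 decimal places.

From the data, Σx^2·x^2 = 20321, Σx^2·x = 2123, Σx^2 = 245, Σx·x = 245, Σx = 29, Σ1 = 6.
For Aᵀy: Σx^2·y = -42093, Σx·y = -4417, Σy = -503.
Normal equations: [[20321, 2123, 245]; [2123, 245, 29]; [245, 29, 6]]·[α, β, γ]ᵀ = [-42093, -4417, -503]ᵀ.
Row-reducing yields α = -1185581/600420, β = -756163/600420, γ = 288467/100070.

γ = 2.883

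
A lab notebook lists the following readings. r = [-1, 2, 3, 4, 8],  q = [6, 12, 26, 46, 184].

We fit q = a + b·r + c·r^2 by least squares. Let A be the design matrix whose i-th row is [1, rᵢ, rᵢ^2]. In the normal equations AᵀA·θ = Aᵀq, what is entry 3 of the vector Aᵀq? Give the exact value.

12800

Entry 3 ↔ basis r^2, so (Aᵀq)_{3} = Σᵢ (r^2)·qᵢ = (1)·(6) + (4)·(12) + (9)·(26) + (16)·(46) + (64)·(184) = 12800.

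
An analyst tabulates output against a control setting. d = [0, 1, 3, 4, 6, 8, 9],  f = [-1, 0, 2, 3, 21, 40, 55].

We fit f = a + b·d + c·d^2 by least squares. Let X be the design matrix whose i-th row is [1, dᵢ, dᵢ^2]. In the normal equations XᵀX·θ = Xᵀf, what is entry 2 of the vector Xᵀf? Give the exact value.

Entry 2 ↔ basis d, so (Xᵀf)_{2} = Σᵢ (d)·fᵢ = (0)·(-1) + (1)·(0) + (3)·(2) + (4)·(3) + (6)·(21) + (8)·(40) + (9)·(55) = 959.

959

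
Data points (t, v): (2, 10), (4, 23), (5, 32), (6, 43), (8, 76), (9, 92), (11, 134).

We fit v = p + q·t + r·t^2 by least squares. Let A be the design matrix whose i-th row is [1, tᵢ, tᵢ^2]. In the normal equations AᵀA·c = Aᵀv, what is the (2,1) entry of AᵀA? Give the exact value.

Row 2 ↔ basis t, column 1 ↔ basis 1, so (AᵀA)_{2,1} = Σᵢ t = (2)·(1) + (4)·(1) + (5)·(1) + (6)·(1) + (8)·(1) + (9)·(1) + (11)·(1) = 45.

45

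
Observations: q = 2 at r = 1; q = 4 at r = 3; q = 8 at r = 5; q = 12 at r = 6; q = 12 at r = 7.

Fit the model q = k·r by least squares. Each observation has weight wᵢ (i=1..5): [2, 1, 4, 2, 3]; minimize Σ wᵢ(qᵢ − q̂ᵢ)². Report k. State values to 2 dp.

k = 1.73

With design matrix M, MᵀWM = [[330]] and MᵀWq = [572]ᵀ.
k = 572/330 = 1.73333.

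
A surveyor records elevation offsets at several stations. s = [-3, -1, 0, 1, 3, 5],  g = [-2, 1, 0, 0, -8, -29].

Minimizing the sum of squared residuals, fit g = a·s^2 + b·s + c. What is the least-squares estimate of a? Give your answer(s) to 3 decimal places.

Compute the Gram sums: Σs^2·s^2 = 789, Σs^2·s = 125, Σs^2 = 45, Σs·s = 45, Σs = 5, Σ1 = 6.
Moment sums: Σs^2·g = -814, Σs·g = -164, Σg = -38.
Inverting the 3×3 Gram matrix, [a, b, c]ᵀ = [-859/924, -1923/1540, 388/231]ᵀ.

a = -0.930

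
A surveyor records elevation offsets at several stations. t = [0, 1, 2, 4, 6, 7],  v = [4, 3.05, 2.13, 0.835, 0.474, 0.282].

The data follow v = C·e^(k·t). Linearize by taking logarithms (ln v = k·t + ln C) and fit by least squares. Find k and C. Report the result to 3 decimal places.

Taking logs, ln v = k·t + ln C, so regress ln v on t.
Σt = 20.0000, Σ(t)² = 106.0000, Σln v = 1.0648, Σt·ln v = -11.4341.
Equations: 106.0000·k + 20.0000·ln C = -11.4341;  20.0000·k + 6·ln C = 1.0648.
Δ = 106.0000·6 − (20.0000)² = 236.0000; k = (-11.4341·6 − 20.0000·1.0648)/236.0000 = -0.38094, ln C = (106.0000·1.0648 − 20.0000·-11.4341)/236.0000 = 1.44727, so C = exp(1.44727) = 4.25149.

k = -0.381, C = 4.251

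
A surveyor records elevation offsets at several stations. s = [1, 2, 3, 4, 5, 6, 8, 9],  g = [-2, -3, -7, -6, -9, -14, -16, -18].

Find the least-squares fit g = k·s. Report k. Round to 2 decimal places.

Forming MᵀM = [[236]] and Mᵀg = [-472]ᵀ gives MᵀM·[k]ᵀ = Mᵀg.
Hence k = -472 / 236 ≈ -2.

k = -2.00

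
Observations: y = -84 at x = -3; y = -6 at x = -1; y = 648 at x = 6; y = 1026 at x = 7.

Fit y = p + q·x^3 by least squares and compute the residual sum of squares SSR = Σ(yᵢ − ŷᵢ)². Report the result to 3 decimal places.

SSR = 6.090

Sums needed: Σ1 = 4, Σx^3 = 531, Σx^3·x^3 = 165035.
Right-hand side: Σy = 1584, Σx^3·y = 494160.
Δ = 4·165035 − 531² = 378179.
p = (1584·165035 − 531·494160)/378179 = -983520/378179; q = (4·494160 − 531·1584)/378179 = 1135536/378179.
Residuals: -124044/378179, -150018/378179, 767736/378179, -493674/378179; SSR = 2303208/378179.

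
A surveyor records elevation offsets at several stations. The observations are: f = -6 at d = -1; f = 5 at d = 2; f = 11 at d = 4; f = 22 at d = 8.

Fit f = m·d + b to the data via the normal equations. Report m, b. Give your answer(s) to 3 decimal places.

m = 3.088, b = -2.035

From the data, Σd·d = 85, Σd = 13, Σ1 = 4.
For Aᵀf: Σd·f = 236, Σf = 32.
Eliminating b: 4·(row 1) − 13·(row 2) gives 171·m = 4·236 − 13·32 = 528, so m = 176/57.
Then b = (32 − 13·(176/57))/4 = -116/57.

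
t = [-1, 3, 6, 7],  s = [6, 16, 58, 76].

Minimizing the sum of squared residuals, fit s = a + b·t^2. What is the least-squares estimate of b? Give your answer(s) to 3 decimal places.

b = 1.482

Normal-equation sums: Σ1 = 4, Σt^2 = 95, Σt^2·t^2 = 3779.
Right-hand side: Σs = 156, Σt^2·s = 5962.
Normal equations: [[4, 95]; [95, 3779]]·[a, b]ᵀ = [156, 5962]ᵀ.
Determinant 4·3779 − 95² = 6091.
a = (156·3779 − 95·5962)/6091 = 23134/6091; b = (4·5962 − 95·156)/6091 = 9028/6091.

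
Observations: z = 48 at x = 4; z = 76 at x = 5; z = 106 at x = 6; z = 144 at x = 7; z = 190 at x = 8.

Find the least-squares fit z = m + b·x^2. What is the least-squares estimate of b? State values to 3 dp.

b = 2.935

Forming MᵀM = [[5, 190]; [190, 8674]] and Mᵀz = [564, 25700]ᵀ gives MᵀM·[m, b]ᵀ = Mᵀz.
Δ = 5·8674 − 190² = 7270.
m = (564·8674 − 190·25700)/7270 = 4568/3635; b = (5·25700 − 190·564)/7270 = 2134/727.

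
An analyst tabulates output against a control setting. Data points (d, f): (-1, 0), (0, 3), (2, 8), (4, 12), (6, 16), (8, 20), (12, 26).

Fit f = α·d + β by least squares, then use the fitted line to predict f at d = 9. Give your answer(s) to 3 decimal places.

Sums needed: Σd·d = 265, Σd = 31, Σ1 = 7.
Right-hand side: Σd·f = 632, Σf = 85.
So MᵀM·[α, β]ᵀ = Mᵀf: [[265, 31]; [31, 7]]·[α, β]ᵀ = [632, 85]ᵀ.
Determinant 265·7 − 31² = 894.
α = (632·7 − 31·85)/894 = 1789/894; β = (265·85 − 31·632)/894 = 2933/894.
At d = 9: f̂ = (1789/894)·(9) + (2933/894)·(1) = 9517/447.

f̂ = 21.291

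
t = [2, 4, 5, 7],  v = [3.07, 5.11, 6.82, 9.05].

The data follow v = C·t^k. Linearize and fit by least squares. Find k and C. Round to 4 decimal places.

Let Y = ln v. Fitting Y = k·ln t + ln C by least squares:
XᵀX = [[8.7791, 5.6348]; [5.6348, 4]], rhs = [10.4151, 6.8755]ᵀ  (here Σln t = 5.6348, Σ(ln t)² = 8.7791, Σln v = 6.8755, Σln t·ln v = 10.4151).
Slope k = (n·Σln t·ln v − Σln t·Σln v)/(n·Σ(ln t)² − (Σln t)²) = (4·10.4151 − 5.6348·6.8755)/3.3656 = 0.86710; ln C = (Σln v − k·Σln t)/n = 0.49739, so C = exp(0.49739) = 1.64443.

k = 0.8671, C = 1.6444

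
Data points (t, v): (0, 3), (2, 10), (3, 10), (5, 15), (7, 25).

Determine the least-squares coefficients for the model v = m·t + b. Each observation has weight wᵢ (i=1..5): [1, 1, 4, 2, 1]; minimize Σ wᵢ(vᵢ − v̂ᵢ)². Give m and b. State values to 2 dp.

m = 2.89, b = 2.06

With design matrix A, AᵀWA = [[139, 31]; [31, 9]] and AᵀWv = [465, 108]ᵀ.
det = 139·9 − 31² = 290.
m = (465·9 − 31·108)/290 = 837/290; b = (139·108 − 31·465)/290 = 597/290.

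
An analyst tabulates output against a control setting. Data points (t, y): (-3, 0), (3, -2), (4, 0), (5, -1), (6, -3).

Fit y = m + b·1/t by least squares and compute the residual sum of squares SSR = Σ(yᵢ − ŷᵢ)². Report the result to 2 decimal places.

SSR = 5.38

Normal-equation sums: Σ1 = 5, Σ1/t = 37/60, Σ1/t·1/t = 141/400.
Right-hand side: Σy = -6, Σ1/t·y = -41/30.
So XᵀX·[m, b]ᵀ = Xᵀy: [[5, 37/60]; [37/60, 141/400]]·[m, b]ᵀ = [-6, -41/30]ᵀ.
Δ = 5·(141/400) − (37/60)² = 311/225.
m = ((-6)·(141/400) − (37/60)·(-41/30))/(311/225) = -1145/1244; b = (5·(-41/30) − (37/60)·(-6))/(311/225) = -705/311.
Residuals: 205/1244, -403/1244, 925/622, 465/1244, -2117/1244; SSR = 1673/311.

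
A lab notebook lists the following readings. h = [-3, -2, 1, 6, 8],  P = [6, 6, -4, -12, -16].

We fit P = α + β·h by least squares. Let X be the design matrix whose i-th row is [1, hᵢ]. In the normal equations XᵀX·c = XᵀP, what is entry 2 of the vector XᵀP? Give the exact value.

Entry 2 ↔ basis h, so (XᵀP)_{2} = Σᵢ (h)·Pᵢ = (-3)·(6) + (-2)·(6) + (1)·(-4) + (6)·(-12) + (8)·(-16) = -234.

-234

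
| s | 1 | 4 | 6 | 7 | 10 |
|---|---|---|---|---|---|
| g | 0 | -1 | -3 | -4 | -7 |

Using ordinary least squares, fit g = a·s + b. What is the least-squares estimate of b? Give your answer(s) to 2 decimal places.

b = 1.46

Sums needed: Σs·s = 202, Σs = 28, Σ1 = 5.
Right-hand side: Σs·g = -120, Σg = -15.
Normal equations: [[202, 28]; [28, 5]]·[a, b]ᵀ = [-120, -15]ᵀ.
Eliminating b: 5·(row 1) − 28·(row 2) gives 226·a = 5·(-120) − 28·(-15) = -180, so a = -90/113.
Then b = ((-15) − 28·(-90/113))/5 = 165/113.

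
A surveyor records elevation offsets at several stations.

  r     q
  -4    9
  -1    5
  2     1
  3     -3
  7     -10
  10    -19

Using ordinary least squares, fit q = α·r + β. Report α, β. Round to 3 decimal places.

MᵀM·[α, β]ᵀ = Mᵀq reads: 179·α + 17·β = -308;  17·α + 6·β = -17.
(Σr·r = 179, Σr = 17, Σ1 = 6, Σr·q = -308, Σq = -17.)
Eliminating β: 6·(row 1) − 17·(row 2) gives 785·α = 6·(-308) − 17·(-17) = -1559, so α = -1559/785.
Then β = ((-17) − 17·(-1559/785))/6 = 2193/785.

α = -1.986, β = 2.794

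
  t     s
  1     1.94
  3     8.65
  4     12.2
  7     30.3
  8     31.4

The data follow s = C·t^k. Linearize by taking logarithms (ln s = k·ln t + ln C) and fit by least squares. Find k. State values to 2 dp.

k = 1.37

Taking logs, ln s = k·ln t + ln C, so regress ln s on ln t.
AᵀA = [[11.2394, 6.5103]; [6.5103, 5]], rhs = [19.6433, 12.1796]ᵀ  (here Σln t = 6.5103, Σ(ln t)² = 11.2394, Σln s = 12.1796, Σln t·ln s = 19.6433).
Slope k = (n·Σln t·ln s − Σln t·Σln s)/(n·Σ(ln t)² − (Σln t)²) = (5·19.6433 − 6.5103·12.1796)/13.8136 = 1.36994; ln C = (Σln s − k·Σln t)/n = 0.65219.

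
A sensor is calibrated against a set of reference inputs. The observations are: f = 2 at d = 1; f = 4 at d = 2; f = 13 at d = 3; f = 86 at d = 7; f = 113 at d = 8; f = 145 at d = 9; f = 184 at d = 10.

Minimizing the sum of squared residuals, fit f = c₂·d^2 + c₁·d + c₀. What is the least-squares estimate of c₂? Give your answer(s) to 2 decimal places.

From the data, Σd^2·d^2 = 23156, Σd^2·d = 2620, Σd^2 = 308, Σd·d = 308, Σd = 40, Σ1 = 7.
For Mᵀf: Σd^2·f = 41726, Σd·f = 4700, Σf = 547.
Normal equations: [[23156, 2620, 308]; [2620, 308, 40]; [308, 40, 7]]·[c₂, c₁, c₀]ᵀ = [41726, 4700, 547]ᵀ.
Row-reducing yields c₂ = 553/264, c₁ = -755/264, c₀ = 51/22.

c₂ = 2.09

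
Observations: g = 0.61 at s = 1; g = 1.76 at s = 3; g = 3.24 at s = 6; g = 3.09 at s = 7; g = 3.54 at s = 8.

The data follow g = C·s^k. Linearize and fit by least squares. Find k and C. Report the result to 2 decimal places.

With ln gᵢ as the transformed response and ln sᵢ as the regressor:
Σln s = 6.9157, Σ(ln s)² = 12.5280, Σln g = 3.6389, Σln s·ln g = 7.5514.
Equations: 12.5280·k + 6.9157·ln C = 7.5514;  6.9157·k + 5·ln C = 3.6389.
Slope k = (n·Σln s·ln g − Σln s·Σln g)/(n·Σ(ln s)² − (Σln s)²) = (5·7.5514 − 6.9157·3.6389)/14.8127 = 0.85004; ln C = (Σln g − k·Σln s)/n = -0.44795, so C = exp(-0.44795) = 0.63893.

k = 0.85, C = 0.64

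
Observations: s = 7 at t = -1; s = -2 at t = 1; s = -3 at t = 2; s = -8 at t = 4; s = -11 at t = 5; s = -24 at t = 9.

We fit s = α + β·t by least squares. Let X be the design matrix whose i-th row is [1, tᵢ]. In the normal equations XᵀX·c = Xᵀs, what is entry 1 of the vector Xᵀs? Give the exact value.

Entry 1 ↔ basis 1, so (Xᵀs)_{1} = Σᵢ sᵢ = (1)·(7) + (1)·(-2) + (1)·(-3) + (1)·(-8) + (1)·(-11) + (1)·(-24) = -41.

-41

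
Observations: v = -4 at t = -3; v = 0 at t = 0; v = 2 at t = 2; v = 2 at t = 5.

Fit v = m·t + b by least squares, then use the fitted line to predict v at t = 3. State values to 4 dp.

v̂ = 1.5294

Setting ∂/∂m … = 0 gives: 38·m + 4·b = 26;  4·m + 4·b = 0.
Δ = 38·4 − 4² = 136.
m = (26·4 − 4·0)/136 = 13/17; b = (38·0 − 4·26)/136 = -13/17.
At t = 3: v̂ = (13/17)·(3) + (-13/17)·(1) = 26/17.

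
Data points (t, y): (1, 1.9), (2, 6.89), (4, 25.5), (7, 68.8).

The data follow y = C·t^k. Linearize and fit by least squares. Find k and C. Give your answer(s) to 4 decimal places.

Taking logs, ln y = k·ln t + ln C, so regress ln y on ln t.
XᵀX = [[6.1888, 4.0254]; [4.0254, 4]], rhs = [14.0611, 10.0418]ᵀ  (here Σln t = 4.0254, Σ(ln t)² = 6.1888, Σln y = 10.0418, Σln t·ln y = 14.0611).
Slope k = (n·Σln t·ln y − Σln t·Σln y)/(n·Σ(ln t)² − (Σln t)²) = (4·14.0611 − 4.0254·10.0418)/8.5519 = 1.85020; ln C = (Σln y − k·Σln t)/n = 0.64852, so C = exp(0.64852) = 1.91271.

k = 1.8502, C = 1.9127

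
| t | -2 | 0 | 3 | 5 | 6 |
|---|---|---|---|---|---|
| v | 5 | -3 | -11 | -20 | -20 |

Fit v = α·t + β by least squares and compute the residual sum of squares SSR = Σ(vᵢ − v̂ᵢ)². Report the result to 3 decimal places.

Normal-equation sums: Σt·t = 74, Σt = 12, Σ1 = 5.
And Σt·v = -263, Σv = -49.
So MᵀM·[α, β]ᵀ = Mᵀv: [[74, 12]; [12, 5]]·[α, β]ᵀ = [-263, -49]ᵀ.
Eliminating β: 5·(row 1) − 12·(row 2) gives 226·α = 5·(-263) − 12·(-49) = -727, so α = -727/226.
Then β = ((-49) − 12·(-727/226))/5 = -235/113.
Residuals: 73/113, -104/113, 165/226, -415/226, 156/113; SSR = 1599/226.

SSR = 7.075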